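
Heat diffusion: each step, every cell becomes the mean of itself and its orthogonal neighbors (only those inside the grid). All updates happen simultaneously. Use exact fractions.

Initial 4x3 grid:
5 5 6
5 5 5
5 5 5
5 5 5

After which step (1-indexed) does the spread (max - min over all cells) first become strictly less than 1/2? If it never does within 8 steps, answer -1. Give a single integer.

Answer: 1

Derivation:
Step 1: max=16/3, min=5, spread=1/3
  -> spread < 1/2 first at step 1
Step 2: max=95/18, min=5, spread=5/18
Step 3: max=1121/216, min=5, spread=41/216
Step 4: max=133817/25920, min=5, spread=4217/25920
Step 5: max=7985149/1555200, min=36079/7200, spread=38417/311040
Step 6: max=477760211/93312000, min=722597/144000, spread=1903471/18662400
Step 7: max=28594589089/5598720000, min=21715759/4320000, spread=18038617/223948800
Step 8: max=1712884182851/335923200000, min=1956926759/388800000, spread=883978523/13436928000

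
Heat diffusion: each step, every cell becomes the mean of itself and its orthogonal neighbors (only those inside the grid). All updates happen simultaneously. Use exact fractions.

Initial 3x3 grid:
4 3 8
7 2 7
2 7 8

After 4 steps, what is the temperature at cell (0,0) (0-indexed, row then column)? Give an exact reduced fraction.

Step 1: cell (0,0) = 14/3
Step 2: cell (0,0) = 38/9
Step 3: cell (0,0) = 1259/270
Step 4: cell (0,0) = 76483/16200
Full grid after step 4:
  76483/16200 4412263/864000 38723/7200
  1408171/288000 463639/90000 4863263/864000
  322007/64800 4662013/864000 183091/32400

Answer: 76483/16200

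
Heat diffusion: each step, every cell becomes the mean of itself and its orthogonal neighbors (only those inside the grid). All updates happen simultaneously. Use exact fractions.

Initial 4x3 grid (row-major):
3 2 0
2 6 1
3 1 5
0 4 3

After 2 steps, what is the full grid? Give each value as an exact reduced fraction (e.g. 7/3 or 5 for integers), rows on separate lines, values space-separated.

Answer: 103/36 509/240 9/4
73/30 309/100 89/40
167/60 61/25 133/40
35/18 91/30 17/6

Derivation:
After step 1:
  7/3 11/4 1
  7/2 12/5 3
  3/2 19/5 5/2
  7/3 2 4
After step 2:
  103/36 509/240 9/4
  73/30 309/100 89/40
  167/60 61/25 133/40
  35/18 91/30 17/6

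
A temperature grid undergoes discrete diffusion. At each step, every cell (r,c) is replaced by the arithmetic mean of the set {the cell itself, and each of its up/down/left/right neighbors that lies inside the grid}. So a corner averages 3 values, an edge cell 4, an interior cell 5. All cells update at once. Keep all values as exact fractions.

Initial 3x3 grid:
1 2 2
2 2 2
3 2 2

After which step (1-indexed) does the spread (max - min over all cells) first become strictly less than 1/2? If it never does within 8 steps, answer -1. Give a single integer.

Answer: 2

Derivation:
Step 1: max=7/3, min=5/3, spread=2/3
Step 2: max=79/36, min=65/36, spread=7/18
  -> spread < 1/2 first at step 2
Step 3: max=913/432, min=815/432, spread=49/216
Step 4: max=14335/6912, min=13313/6912, spread=511/3456
Step 5: max=170197/82944, min=161579/82944, spread=4309/41472
Step 6: max=2026951/995328, min=1954361/995328, spread=36295/497664
Step 7: max=24193645/11943936, min=23582099/11943936, spread=305773/5971968
Step 8: max=289230415/143327232, min=284078513/143327232, spread=2575951/71663616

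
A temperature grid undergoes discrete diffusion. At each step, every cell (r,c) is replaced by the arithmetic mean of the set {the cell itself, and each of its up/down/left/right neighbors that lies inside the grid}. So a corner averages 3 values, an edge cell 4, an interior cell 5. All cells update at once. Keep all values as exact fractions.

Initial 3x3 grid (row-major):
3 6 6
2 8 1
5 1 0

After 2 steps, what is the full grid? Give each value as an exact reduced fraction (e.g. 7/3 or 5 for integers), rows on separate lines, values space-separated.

Answer: 167/36 347/80 83/18
433/120 211/50 247/80
32/9 313/120 95/36

Derivation:
After step 1:
  11/3 23/4 13/3
  9/2 18/5 15/4
  8/3 7/2 2/3
After step 2:
  167/36 347/80 83/18
  433/120 211/50 247/80
  32/9 313/120 95/36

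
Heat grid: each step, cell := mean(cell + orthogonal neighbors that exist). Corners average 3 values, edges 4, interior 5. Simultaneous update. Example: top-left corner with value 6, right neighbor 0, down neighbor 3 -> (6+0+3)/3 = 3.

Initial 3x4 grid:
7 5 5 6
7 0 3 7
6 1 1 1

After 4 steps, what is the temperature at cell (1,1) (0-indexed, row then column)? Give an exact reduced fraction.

Step 1: cell (1,1) = 16/5
Step 2: cell (1,1) = 353/100
Step 3: cell (1,1) = 3837/1000
Step 4: cell (1,1) = 116629/30000
Full grid after step 4:
  148027/32400 474679/108000 153193/36000 61427/14400
  38047/9000 116629/30000 445691/120000 1091329/288000
  122777/32400 185527/54000 57659/18000 142481/43200

Answer: 116629/30000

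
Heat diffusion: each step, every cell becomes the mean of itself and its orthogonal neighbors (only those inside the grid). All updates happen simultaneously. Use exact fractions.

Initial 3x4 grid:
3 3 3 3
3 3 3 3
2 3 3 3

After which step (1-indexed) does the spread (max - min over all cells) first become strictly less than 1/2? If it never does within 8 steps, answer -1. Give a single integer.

Answer: 1

Derivation:
Step 1: max=3, min=8/3, spread=1/3
  -> spread < 1/2 first at step 1
Step 2: max=3, min=49/18, spread=5/18
Step 3: max=3, min=607/216, spread=41/216
Step 4: max=3, min=73543/25920, spread=4217/25920
Step 5: max=21521/7200, min=4456451/1555200, spread=38417/311040
Step 6: max=429403/144000, min=268735789/93312000, spread=1903471/18662400
Step 7: max=12844241/4320000, min=16195170911/5598720000, spread=18038617/223948800
Step 8: max=1153473241/388800000, min=974501417149/335923200000, spread=883978523/13436928000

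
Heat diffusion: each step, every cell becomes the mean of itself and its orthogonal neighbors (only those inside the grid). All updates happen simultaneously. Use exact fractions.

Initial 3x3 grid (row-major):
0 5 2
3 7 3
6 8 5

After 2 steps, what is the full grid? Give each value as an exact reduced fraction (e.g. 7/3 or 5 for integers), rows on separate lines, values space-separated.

After step 1:
  8/3 7/2 10/3
  4 26/5 17/4
  17/3 13/2 16/3
After step 2:
  61/18 147/40 133/36
  263/60 469/100 1087/240
  97/18 227/40 193/36

Answer: 61/18 147/40 133/36
263/60 469/100 1087/240
97/18 227/40 193/36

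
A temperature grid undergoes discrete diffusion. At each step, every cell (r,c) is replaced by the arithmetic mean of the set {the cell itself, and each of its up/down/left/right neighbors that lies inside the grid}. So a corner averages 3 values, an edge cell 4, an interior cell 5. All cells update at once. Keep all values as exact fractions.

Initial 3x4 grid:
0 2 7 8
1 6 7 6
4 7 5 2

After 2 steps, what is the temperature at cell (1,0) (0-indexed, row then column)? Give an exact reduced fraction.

Answer: 247/80

Derivation:
Step 1: cell (1,0) = 11/4
Step 2: cell (1,0) = 247/80
Full grid after step 2:
  5/2 307/80 459/80 25/4
  247/80 114/25 139/25 1397/240
  49/12 387/80 1277/240 46/9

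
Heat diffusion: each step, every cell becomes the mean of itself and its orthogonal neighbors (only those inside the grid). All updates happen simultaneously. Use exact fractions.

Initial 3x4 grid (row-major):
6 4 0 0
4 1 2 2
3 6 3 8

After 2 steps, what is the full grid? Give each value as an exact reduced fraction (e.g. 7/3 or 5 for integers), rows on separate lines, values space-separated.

Answer: 131/36 739/240 391/240 31/18
159/40 29/10 57/20 12/5
133/36 59/15 209/60 145/36

Derivation:
After step 1:
  14/3 11/4 3/2 2/3
  7/2 17/5 8/5 3
  13/3 13/4 19/4 13/3
After step 2:
  131/36 739/240 391/240 31/18
  159/40 29/10 57/20 12/5
  133/36 59/15 209/60 145/36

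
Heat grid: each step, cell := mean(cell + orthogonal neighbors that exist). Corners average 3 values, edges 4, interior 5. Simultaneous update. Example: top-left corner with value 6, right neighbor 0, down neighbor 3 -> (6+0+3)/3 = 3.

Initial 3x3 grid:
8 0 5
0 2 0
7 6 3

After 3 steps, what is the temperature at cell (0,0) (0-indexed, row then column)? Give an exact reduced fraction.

Answer: 827/270

Derivation:
Step 1: cell (0,0) = 8/3
Step 2: cell (0,0) = 32/9
Step 3: cell (0,0) = 827/270
Full grid after step 3:
  827/270 42967/14400 5221/2160
  17339/4800 4351/1500 20671/7200
  7871/2160 25871/7200 533/180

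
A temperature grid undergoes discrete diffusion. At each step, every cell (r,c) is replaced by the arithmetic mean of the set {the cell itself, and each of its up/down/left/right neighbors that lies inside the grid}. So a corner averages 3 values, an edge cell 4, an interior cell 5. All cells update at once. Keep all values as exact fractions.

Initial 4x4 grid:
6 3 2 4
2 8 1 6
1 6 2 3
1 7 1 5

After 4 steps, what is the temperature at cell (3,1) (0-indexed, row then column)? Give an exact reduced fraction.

Step 1: cell (3,1) = 15/4
Step 2: cell (3,1) = 153/40
Step 3: cell (3,1) = 2057/600
Step 4: cell (3,1) = 64721/18000
Full grid after step 4:
  31877/8100 814279/216000 29941/8000 76283/21600
  807529/216000 21671/5625 71491/20000 65171/18000
  29491/8000 71341/20000 6856/1875 12469/3600
  74933/21600 64721/18000 12469/3600 9553/2700

Answer: 64721/18000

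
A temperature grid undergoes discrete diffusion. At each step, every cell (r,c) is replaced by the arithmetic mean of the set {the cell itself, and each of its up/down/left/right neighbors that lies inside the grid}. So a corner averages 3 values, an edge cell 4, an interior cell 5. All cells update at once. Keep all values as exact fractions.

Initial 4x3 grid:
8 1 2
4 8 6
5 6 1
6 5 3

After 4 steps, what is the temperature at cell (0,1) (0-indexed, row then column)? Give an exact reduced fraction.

Answer: 789301/172800

Derivation:
Step 1: cell (0,1) = 19/4
Step 2: cell (0,1) = 205/48
Step 3: cell (0,1) = 13271/2880
Step 4: cell (0,1) = 789301/172800
Full grid after step 4:
  126821/25920 789301/172800 37477/8640
  107657/21600 339809/72000 62413/14400
  109427/21600 169687/36000 63193/14400
  32213/6480 202519/43200 18887/4320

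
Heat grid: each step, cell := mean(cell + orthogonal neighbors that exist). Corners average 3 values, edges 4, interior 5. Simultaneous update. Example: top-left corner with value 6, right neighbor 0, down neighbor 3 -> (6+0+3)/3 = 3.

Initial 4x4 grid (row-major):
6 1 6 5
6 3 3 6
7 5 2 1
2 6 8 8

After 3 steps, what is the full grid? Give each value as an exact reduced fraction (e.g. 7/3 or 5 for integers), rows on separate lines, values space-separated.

After step 1:
  13/3 4 15/4 17/3
  11/2 18/5 4 15/4
  5 23/5 19/5 17/4
  5 21/4 6 17/3
After step 2:
  83/18 941/240 209/48 79/18
  553/120 217/50 189/50 53/12
  201/40 89/20 453/100 131/30
  61/12 417/80 1243/240 191/36
After step 3:
  9461/2160 31007/7200 29599/7200 1895/432
  8363/1800 25319/6000 5141/1200 15257/3600
  115/24 9423/2000 26767/6000 16757/3600
  3677/720 797/160 36409/7200 10693/2160

Answer: 9461/2160 31007/7200 29599/7200 1895/432
8363/1800 25319/6000 5141/1200 15257/3600
115/24 9423/2000 26767/6000 16757/3600
3677/720 797/160 36409/7200 10693/2160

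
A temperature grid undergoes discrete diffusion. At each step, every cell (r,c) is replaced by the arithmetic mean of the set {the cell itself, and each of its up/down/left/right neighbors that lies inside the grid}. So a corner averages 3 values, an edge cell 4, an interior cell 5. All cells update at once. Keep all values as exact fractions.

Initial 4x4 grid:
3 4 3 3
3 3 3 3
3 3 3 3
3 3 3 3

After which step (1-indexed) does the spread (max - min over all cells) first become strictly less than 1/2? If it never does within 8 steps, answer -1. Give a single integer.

Answer: 1

Derivation:
Step 1: max=10/3, min=3, spread=1/3
  -> spread < 1/2 first at step 1
Step 2: max=391/120, min=3, spread=31/120
Step 3: max=3451/1080, min=3, spread=211/1080
Step 4: max=340843/108000, min=3, spread=16843/108000
Step 5: max=3054643/972000, min=27079/9000, spread=130111/972000
Step 6: max=91122367/29160000, min=1627159/540000, spread=3255781/29160000
Step 7: max=2724753691/874800000, min=1631107/540000, spread=82360351/874800000
Step 8: max=81483316891/26244000000, min=294106441/97200000, spread=2074577821/26244000000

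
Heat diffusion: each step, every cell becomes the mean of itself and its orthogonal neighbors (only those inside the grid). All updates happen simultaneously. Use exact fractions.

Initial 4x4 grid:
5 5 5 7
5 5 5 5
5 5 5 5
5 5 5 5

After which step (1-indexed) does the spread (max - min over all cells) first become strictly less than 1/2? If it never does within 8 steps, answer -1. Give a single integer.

Answer: 3

Derivation:
Step 1: max=17/3, min=5, spread=2/3
Step 2: max=50/9, min=5, spread=5/9
Step 3: max=581/108, min=5, spread=41/108
  -> spread < 1/2 first at step 3
Step 4: max=17243/3240, min=5, spread=1043/3240
Step 5: max=511553/97200, min=5, spread=25553/97200
Step 6: max=15251459/2916000, min=45079/9000, spread=645863/2916000
Step 7: max=455041691/87480000, min=300971/60000, spread=16225973/87480000
Step 8: max=13599477983/2624400000, min=135701/27000, spread=409340783/2624400000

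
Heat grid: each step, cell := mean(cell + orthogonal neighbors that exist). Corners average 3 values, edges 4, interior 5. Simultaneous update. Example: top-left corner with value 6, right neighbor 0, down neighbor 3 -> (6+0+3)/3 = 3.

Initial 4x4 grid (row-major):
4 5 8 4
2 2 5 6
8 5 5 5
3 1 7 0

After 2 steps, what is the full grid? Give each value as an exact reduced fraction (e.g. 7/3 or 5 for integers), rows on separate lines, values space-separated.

Answer: 149/36 1063/240 429/80 11/2
479/120 439/100 249/50 101/20
167/40 219/50 441/100 23/5
25/6 309/80 333/80 15/4

Derivation:
After step 1:
  11/3 19/4 11/2 6
  4 19/5 26/5 5
  9/2 21/5 27/5 4
  4 4 13/4 4
After step 2:
  149/36 1063/240 429/80 11/2
  479/120 439/100 249/50 101/20
  167/40 219/50 441/100 23/5
  25/6 309/80 333/80 15/4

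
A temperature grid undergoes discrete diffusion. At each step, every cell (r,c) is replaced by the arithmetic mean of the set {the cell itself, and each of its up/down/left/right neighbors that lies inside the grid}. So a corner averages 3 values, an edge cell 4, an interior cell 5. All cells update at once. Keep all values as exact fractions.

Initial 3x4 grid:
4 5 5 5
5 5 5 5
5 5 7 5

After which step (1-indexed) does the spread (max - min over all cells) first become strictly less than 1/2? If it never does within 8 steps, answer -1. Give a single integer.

Step 1: max=17/3, min=14/3, spread=1
Step 2: max=331/60, min=85/18, spread=143/180
Step 3: max=2911/540, min=1039/216, spread=209/360
Step 4: max=86041/16200, min=633683/129600, spread=3643/8640
  -> spread < 1/2 first at step 4
Step 5: max=5130149/972000, min=38364607/7776000, spread=178439/518400
Step 6: max=305511451/58320000, min=2321417633/466560000, spread=1635653/6220800
Step 7: max=9121666567/1749600000, min=140036859547/27993600000, spread=78797407/373248000
Step 8: max=68118830791/13122000000, min=8440964045873/1679616000000, spread=741990121/4478976000

Answer: 4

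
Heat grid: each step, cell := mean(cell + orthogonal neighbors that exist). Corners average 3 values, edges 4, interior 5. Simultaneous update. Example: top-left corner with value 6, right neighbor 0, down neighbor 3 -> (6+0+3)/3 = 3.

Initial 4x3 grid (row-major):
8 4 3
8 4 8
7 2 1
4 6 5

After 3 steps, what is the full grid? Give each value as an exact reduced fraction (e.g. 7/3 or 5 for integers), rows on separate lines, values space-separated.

Answer: 12547/2160 75539/14400 1163/240
20141/3600 30481/6000 2711/600
18881/3600 28051/6000 322/75
2153/432 65369/14400 67/16

Derivation:
After step 1:
  20/3 19/4 5
  27/4 26/5 4
  21/4 4 4
  17/3 17/4 4
After step 2:
  109/18 1297/240 55/12
  179/30 247/50 91/20
  65/12 227/50 4
  91/18 215/48 49/12
After step 3:
  12547/2160 75539/14400 1163/240
  20141/3600 30481/6000 2711/600
  18881/3600 28051/6000 322/75
  2153/432 65369/14400 67/16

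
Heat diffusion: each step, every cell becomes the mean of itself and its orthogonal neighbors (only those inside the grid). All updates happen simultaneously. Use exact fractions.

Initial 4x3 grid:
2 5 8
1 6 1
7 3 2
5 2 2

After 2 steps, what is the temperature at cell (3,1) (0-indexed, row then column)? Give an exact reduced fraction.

Step 1: cell (3,1) = 3
Step 2: cell (3,1) = 41/12
Full grid after step 2:
  143/36 947/240 85/18
  52/15 207/50 847/240
  25/6 81/25 49/16
  35/9 41/12 7/3

Answer: 41/12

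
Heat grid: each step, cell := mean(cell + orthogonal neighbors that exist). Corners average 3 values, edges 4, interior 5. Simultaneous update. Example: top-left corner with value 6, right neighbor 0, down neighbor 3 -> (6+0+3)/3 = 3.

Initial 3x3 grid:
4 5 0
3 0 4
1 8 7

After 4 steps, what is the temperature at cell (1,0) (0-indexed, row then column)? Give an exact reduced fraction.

Step 1: cell (1,0) = 2
Step 2: cell (1,0) = 7/2
Step 3: cell (1,0) = 151/48
Step 4: cell (1,0) = 311/90
Full grid after step 4:
  593/192 12611/3840 88/27
  311/90 12307/3600 128309/34560
  517/144 33761/8640 20137/5184

Answer: 311/90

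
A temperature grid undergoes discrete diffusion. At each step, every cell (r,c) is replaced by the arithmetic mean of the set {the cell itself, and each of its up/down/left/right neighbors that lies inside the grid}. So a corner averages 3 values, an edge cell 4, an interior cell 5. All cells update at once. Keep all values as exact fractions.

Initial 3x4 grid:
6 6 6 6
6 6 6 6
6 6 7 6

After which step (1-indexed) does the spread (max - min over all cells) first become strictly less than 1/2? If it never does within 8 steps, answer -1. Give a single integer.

Step 1: max=19/3, min=6, spread=1/3
  -> spread < 1/2 first at step 1
Step 2: max=751/120, min=6, spread=31/120
Step 3: max=6691/1080, min=6, spread=211/1080
Step 4: max=664897/108000, min=10847/1800, spread=14077/108000
Step 5: max=5972407/972000, min=651683/108000, spread=5363/48600
Step 6: max=178700809/29160000, min=362869/60000, spread=93859/1166400
Step 7: max=10707874481/1749600000, min=588536467/97200000, spread=4568723/69984000
Step 8: max=641636435629/104976000000, min=17677618889/2916000000, spread=8387449/167961600

Answer: 1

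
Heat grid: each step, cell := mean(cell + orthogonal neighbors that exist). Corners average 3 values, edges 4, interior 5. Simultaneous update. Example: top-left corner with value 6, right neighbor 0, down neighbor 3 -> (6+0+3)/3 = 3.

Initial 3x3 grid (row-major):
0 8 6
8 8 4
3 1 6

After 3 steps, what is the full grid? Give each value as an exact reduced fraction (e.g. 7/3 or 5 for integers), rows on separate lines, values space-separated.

Answer: 11393/2160 39593/7200 2023/360
71611/14400 10319/2000 19109/3600
3331/720 34093/7200 5249/1080

Derivation:
After step 1:
  16/3 11/2 6
  19/4 29/5 6
  4 9/2 11/3
After step 2:
  187/36 679/120 35/6
  1193/240 531/100 161/30
  53/12 539/120 85/18
After step 3:
  11393/2160 39593/7200 2023/360
  71611/14400 10319/2000 19109/3600
  3331/720 34093/7200 5249/1080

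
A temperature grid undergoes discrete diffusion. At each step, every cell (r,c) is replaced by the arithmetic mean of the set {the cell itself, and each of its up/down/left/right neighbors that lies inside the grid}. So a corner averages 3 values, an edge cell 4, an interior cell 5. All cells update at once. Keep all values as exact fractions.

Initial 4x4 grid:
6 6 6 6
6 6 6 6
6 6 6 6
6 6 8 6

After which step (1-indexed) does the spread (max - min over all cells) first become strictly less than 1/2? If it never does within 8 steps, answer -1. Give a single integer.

Step 1: max=20/3, min=6, spread=2/3
Step 2: max=391/60, min=6, spread=31/60
Step 3: max=3451/540, min=6, spread=211/540
  -> spread < 1/2 first at step 3
Step 4: max=340843/54000, min=6, spread=16843/54000
Step 5: max=3054643/486000, min=27079/4500, spread=130111/486000
Step 6: max=91122367/14580000, min=1627159/270000, spread=3255781/14580000
Step 7: max=2724753691/437400000, min=1631107/270000, spread=82360351/437400000
Step 8: max=81483316891/13122000000, min=294106441/48600000, spread=2074577821/13122000000

Answer: 3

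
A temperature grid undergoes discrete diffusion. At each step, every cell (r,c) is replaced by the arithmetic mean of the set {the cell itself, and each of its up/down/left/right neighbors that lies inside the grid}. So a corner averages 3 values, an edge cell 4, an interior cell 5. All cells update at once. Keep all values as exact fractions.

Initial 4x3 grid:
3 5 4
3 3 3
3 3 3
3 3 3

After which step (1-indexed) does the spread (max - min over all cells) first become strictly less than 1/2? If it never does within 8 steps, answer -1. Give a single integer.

Answer: 4

Derivation:
Step 1: max=4, min=3, spread=1
Step 2: max=889/240, min=3, spread=169/240
Step 3: max=647/180, min=3, spread=107/180
Step 4: max=16769/4800, min=4547/1500, spread=11093/24000
  -> spread < 1/2 first at step 4
Step 5: max=8935129/2592000, min=330241/108000, spread=201869/518400
Step 6: max=529099471/155520000, min=66697573/21600000, spread=244384727/777600000
Step 7: max=10491395863/3110400000, min=604879243/194400000, spread=3614791/13824000
Step 8: max=1874261368751/559872000000, min=81203873921/25920000000, spread=601288460287/2799360000000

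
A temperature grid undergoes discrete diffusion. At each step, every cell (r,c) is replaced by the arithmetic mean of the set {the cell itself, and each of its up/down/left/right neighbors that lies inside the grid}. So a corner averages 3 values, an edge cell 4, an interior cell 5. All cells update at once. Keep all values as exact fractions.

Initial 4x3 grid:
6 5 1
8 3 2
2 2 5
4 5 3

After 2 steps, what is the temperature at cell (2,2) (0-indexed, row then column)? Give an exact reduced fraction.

Answer: 809/240

Derivation:
Step 1: cell (2,2) = 3
Step 2: cell (2,2) = 809/240
Full grid after step 2:
  89/18 67/16 55/18
  229/48 373/100 149/48
  949/240 179/50 809/240
  67/18 149/40 65/18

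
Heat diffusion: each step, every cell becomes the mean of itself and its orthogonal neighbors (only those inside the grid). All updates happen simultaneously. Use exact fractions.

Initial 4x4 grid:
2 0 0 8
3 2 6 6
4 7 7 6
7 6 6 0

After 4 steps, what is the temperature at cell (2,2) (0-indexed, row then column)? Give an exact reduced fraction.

Step 1: cell (2,2) = 32/5
Step 2: cell (2,2) = 253/50
Step 3: cell (2,2) = 5223/1000
Step 4: cell (2,2) = 146893/30000
Full grid after step 4:
  3695/1296 351047/108000 82927/21600 288157/64800
  195661/54000 342593/90000 804079/180000 202901/43200
  49313/10800 872689/180000 146893/30000 366739/72000
  338947/64800 224849/43200 377839/72000 18281/3600

Answer: 146893/30000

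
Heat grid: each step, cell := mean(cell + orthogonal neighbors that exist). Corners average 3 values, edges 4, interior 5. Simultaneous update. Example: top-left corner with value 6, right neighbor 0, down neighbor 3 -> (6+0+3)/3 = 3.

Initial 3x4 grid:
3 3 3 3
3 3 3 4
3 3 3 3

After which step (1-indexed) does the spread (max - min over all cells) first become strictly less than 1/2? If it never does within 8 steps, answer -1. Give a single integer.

Step 1: max=10/3, min=3, spread=1/3
  -> spread < 1/2 first at step 1
Step 2: max=787/240, min=3, spread=67/240
Step 3: max=6917/2160, min=3, spread=437/2160
Step 4: max=2749531/864000, min=3009/1000, spread=29951/172800
Step 5: max=24543821/7776000, min=10204/3375, spread=206761/1555200
Step 6: max=9787395571/3110400000, min=16365671/5400000, spread=14430763/124416000
Step 7: max=584979741689/186624000000, min=1313652727/432000000, spread=139854109/1492992000
Step 8: max=35014791890251/11197440000000, min=118491228977/38880000000, spread=7114543559/89579520000

Answer: 1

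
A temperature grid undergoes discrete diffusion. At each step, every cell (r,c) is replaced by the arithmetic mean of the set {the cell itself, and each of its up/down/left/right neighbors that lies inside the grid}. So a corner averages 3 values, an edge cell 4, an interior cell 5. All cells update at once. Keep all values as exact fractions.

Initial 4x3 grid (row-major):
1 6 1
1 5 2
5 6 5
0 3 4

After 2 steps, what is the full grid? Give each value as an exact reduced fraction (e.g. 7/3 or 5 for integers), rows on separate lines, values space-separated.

After step 1:
  8/3 13/4 3
  3 4 13/4
  3 24/5 17/4
  8/3 13/4 4
After step 2:
  107/36 155/48 19/6
  19/6 183/50 29/8
  101/30 193/50 163/40
  107/36 883/240 23/6

Answer: 107/36 155/48 19/6
19/6 183/50 29/8
101/30 193/50 163/40
107/36 883/240 23/6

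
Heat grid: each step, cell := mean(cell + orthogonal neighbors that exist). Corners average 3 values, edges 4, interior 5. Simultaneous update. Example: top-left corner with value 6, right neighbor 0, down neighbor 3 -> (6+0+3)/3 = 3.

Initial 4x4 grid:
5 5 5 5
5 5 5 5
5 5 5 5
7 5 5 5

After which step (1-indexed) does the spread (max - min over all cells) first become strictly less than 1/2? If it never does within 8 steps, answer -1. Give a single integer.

Step 1: max=17/3, min=5, spread=2/3
Step 2: max=50/9, min=5, spread=5/9
Step 3: max=581/108, min=5, spread=41/108
  -> spread < 1/2 first at step 3
Step 4: max=17243/3240, min=5, spread=1043/3240
Step 5: max=511553/97200, min=5, spread=25553/97200
Step 6: max=15251459/2916000, min=45079/9000, spread=645863/2916000
Step 7: max=455041691/87480000, min=300971/60000, spread=16225973/87480000
Step 8: max=13599477983/2624400000, min=135701/27000, spread=409340783/2624400000

Answer: 3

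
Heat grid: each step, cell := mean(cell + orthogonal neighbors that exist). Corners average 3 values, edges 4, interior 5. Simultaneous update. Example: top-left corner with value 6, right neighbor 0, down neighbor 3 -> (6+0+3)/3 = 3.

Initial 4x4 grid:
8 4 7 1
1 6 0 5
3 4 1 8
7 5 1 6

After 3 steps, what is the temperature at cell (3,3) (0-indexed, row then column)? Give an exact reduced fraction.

Answer: 739/180

Derivation:
Step 1: cell (3,3) = 5
Step 2: cell (3,3) = 53/12
Step 3: cell (3,3) = 739/180
Full grid after step 3:
  941/216 32021/7200 27581/7200 8723/2160
  31421/7200 11431/3000 23669/6000 6779/1800
  9607/2400 7943/2000 1837/500 819/200
  3041/720 2363/600 2407/600 739/180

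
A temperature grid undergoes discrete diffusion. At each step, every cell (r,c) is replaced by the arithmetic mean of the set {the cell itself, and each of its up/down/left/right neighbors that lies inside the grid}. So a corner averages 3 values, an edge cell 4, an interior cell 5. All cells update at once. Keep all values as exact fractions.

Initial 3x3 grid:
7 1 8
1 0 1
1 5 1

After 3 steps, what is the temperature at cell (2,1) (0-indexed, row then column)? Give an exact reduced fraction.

Answer: 31427/14400

Derivation:
Step 1: cell (2,1) = 7/4
Step 2: cell (2,1) = 481/240
Step 3: cell (2,1) = 31427/14400
Full grid after step 3:
  223/80 2647/900 3133/1080
  35677/14400 2429/1000 18601/7200
  577/270 31427/14400 4781/2160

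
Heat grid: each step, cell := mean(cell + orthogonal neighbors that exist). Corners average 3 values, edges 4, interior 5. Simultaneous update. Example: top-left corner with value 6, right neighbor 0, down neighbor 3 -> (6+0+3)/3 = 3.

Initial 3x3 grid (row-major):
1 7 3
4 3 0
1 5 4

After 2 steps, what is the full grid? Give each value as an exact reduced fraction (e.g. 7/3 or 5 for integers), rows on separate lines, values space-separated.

After step 1:
  4 7/2 10/3
  9/4 19/5 5/2
  10/3 13/4 3
After step 2:
  13/4 439/120 28/9
  803/240 153/50 379/120
  53/18 803/240 35/12

Answer: 13/4 439/120 28/9
803/240 153/50 379/120
53/18 803/240 35/12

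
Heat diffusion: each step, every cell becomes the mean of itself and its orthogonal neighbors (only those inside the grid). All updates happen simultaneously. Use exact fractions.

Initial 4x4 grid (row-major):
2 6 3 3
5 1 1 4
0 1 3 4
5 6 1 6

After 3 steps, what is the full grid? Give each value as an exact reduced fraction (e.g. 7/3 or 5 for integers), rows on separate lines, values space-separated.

After step 1:
  13/3 3 13/4 10/3
  2 14/5 12/5 3
  11/4 11/5 2 17/4
  11/3 13/4 4 11/3
After step 2:
  28/9 803/240 719/240 115/36
  713/240 62/25 269/100 779/240
  637/240 13/5 297/100 155/48
  29/9 787/240 155/48 143/36
After step 3:
  1697/540 21479/7200 22007/7200 3397/1080
  20189/7200 2113/750 8629/3000 22247/7200
  4121/1440 839/300 8831/3000 24151/7200
  412/135 4439/1440 24211/7200 751/216

Answer: 1697/540 21479/7200 22007/7200 3397/1080
20189/7200 2113/750 8629/3000 22247/7200
4121/1440 839/300 8831/3000 24151/7200
412/135 4439/1440 24211/7200 751/216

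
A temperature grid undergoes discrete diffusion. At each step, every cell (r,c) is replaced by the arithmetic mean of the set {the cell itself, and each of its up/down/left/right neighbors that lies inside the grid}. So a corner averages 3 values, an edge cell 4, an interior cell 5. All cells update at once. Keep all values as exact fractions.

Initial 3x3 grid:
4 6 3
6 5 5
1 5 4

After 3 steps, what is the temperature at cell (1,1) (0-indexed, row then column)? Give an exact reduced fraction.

Step 1: cell (1,1) = 27/5
Step 2: cell (1,1) = 219/50
Step 3: cell (1,1) = 13943/3000
Full grid after step 3:
  5137/1080 11063/2400 10219/2160
  1979/450 13943/3000 64153/14400
  3133/720 61103/14400 604/135

Answer: 13943/3000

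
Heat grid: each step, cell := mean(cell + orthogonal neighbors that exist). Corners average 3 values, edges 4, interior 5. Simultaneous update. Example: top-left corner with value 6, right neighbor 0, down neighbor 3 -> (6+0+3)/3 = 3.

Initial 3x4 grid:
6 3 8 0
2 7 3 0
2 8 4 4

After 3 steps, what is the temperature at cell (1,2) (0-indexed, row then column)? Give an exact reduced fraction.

Answer: 959/240

Derivation:
Step 1: cell (1,2) = 22/5
Step 2: cell (1,2) = 19/5
Step 3: cell (1,2) = 959/240
Full grid after step 3:
  9511/2160 1631/360 169/45 6949/2160
  13081/2880 5261/1200 959/240 8903/2880
  3187/720 1099/240 2839/720 7339/2160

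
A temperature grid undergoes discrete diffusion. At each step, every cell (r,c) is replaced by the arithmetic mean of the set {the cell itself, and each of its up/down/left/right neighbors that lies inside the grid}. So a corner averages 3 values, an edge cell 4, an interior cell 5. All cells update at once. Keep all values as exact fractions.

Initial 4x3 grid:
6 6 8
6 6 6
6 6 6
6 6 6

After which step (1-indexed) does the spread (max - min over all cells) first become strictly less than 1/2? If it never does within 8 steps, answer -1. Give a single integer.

Answer: 3

Derivation:
Step 1: max=20/3, min=6, spread=2/3
Step 2: max=59/9, min=6, spread=5/9
Step 3: max=689/108, min=6, spread=41/108
  -> spread < 1/2 first at step 3
Step 4: max=81977/12960, min=6, spread=4217/12960
Step 5: max=4874749/777600, min=21679/3600, spread=38417/155520
Step 6: max=291136211/46656000, min=434597/72000, spread=1903471/9331200
Step 7: max=17397149089/2799360000, min=13075759/2160000, spread=18038617/111974400
Step 8: max=1041037782851/167961600000, min=1179326759/194400000, spread=883978523/6718464000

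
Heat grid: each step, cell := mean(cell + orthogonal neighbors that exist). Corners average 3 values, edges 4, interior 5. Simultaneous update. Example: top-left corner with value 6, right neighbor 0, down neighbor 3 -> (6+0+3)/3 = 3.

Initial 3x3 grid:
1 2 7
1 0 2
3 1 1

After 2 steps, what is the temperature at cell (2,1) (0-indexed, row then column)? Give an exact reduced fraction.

Step 1: cell (2,1) = 5/4
Step 2: cell (2,1) = 109/80
Full grid after step 2:
  61/36 87/40 26/9
  109/80 87/50 87/40
  25/18 109/80 61/36

Answer: 109/80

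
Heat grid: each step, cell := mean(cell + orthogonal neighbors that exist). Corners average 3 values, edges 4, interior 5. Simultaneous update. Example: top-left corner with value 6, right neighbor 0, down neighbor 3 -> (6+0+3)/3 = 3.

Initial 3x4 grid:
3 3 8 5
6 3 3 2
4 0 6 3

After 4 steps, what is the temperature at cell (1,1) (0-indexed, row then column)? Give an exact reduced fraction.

Step 1: cell (1,1) = 3
Step 2: cell (1,1) = 189/50
Step 3: cell (1,1) = 21827/6000
Step 4: cell (1,1) = 682169/180000
Full grid after step 4:
  7049/1800 142163/36000 49651/12000 177701/43200
  793223/216000 682169/180000 1368863/360000 3409627/864000
  230489/64800 755603/216000 784843/216000 472253/129600

Answer: 682169/180000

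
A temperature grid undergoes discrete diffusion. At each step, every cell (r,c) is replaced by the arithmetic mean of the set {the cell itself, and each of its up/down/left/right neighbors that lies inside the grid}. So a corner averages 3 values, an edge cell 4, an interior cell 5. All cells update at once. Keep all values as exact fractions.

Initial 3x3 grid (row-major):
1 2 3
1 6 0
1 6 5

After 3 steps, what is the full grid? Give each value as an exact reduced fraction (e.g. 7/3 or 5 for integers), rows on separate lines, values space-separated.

After step 1:
  4/3 3 5/3
  9/4 3 7/2
  8/3 9/2 11/3
After step 2:
  79/36 9/4 49/18
  37/16 13/4 71/24
  113/36 83/24 35/9
After step 3:
  973/432 125/48 571/216
  523/192 683/240 923/288
  1283/432 989/288 371/108

Answer: 973/432 125/48 571/216
523/192 683/240 923/288
1283/432 989/288 371/108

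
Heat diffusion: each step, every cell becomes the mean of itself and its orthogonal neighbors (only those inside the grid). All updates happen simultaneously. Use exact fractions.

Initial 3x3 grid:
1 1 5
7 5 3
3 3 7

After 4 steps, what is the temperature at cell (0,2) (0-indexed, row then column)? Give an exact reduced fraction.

Step 1: cell (0,2) = 3
Step 2: cell (0,2) = 11/3
Step 3: cell (0,2) = 109/30
Step 4: cell (0,2) = 5081/1350
Full grid after step 4:
  1449/400 32627/9000 5081/1350
  824423/216000 708577/180000 428899/108000
  264863/64800 1788221/432000 274013/64800

Answer: 5081/1350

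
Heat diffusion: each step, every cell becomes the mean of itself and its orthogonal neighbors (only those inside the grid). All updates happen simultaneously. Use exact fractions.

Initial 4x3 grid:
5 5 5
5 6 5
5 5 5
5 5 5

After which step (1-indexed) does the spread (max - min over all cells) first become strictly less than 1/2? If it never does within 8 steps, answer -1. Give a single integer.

Answer: 1

Derivation:
Step 1: max=21/4, min=5, spread=1/4
  -> spread < 1/2 first at step 1
Step 2: max=523/100, min=5, spread=23/100
Step 3: max=24811/4800, min=2013/400, spread=131/960
Step 4: max=222551/43200, min=36391/7200, spread=841/8640
Step 5: max=88942051/17280000, min=7293373/1440000, spread=56863/691200
Step 6: max=799134341/155520000, min=65789543/12960000, spread=386393/6220800
Step 7: max=319433723131/62208000000, min=26340358813/5184000000, spread=26795339/497664000
Step 8: max=19146215714129/3732480000000, min=1582286149667/311040000000, spread=254051069/5971968000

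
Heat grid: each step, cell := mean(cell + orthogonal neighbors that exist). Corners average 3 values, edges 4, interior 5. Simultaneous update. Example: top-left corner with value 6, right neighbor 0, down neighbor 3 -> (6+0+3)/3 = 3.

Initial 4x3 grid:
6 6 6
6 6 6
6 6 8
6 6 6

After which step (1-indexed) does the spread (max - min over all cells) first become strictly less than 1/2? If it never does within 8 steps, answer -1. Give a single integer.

Answer: 3

Derivation:
Step 1: max=20/3, min=6, spread=2/3
Step 2: max=391/60, min=6, spread=31/60
Step 3: max=3451/540, min=6, spread=211/540
  -> spread < 1/2 first at step 3
Step 4: max=340897/54000, min=5447/900, spread=14077/54000
Step 5: max=3056407/486000, min=327683/54000, spread=5363/24300
Step 6: max=91220809/14580000, min=182869/30000, spread=93859/583200
Step 7: max=5459074481/874800000, min=296936467/48600000, spread=4568723/34992000
Step 8: max=326708435629/52488000000, min=8929618889/1458000000, spread=8387449/83980800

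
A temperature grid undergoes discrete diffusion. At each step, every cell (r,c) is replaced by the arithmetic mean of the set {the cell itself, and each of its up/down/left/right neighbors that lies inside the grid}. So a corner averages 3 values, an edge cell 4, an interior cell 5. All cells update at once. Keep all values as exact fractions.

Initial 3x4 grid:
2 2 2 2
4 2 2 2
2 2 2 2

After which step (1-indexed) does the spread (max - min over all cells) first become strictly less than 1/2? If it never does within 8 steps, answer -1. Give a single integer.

Step 1: max=8/3, min=2, spread=2/3
Step 2: max=307/120, min=2, spread=67/120
Step 3: max=2597/1080, min=2, spread=437/1080
  -> spread < 1/2 first at step 3
Step 4: max=1021531/432000, min=1009/500, spread=29951/86400
Step 5: max=8991821/3888000, min=6908/3375, spread=206761/777600
Step 6: max=3566595571/1555200000, min=5565671/2700000, spread=14430763/62208000
Step 7: max=211731741689/93312000000, min=449652727/216000000, spread=139854109/746496000
Step 8: max=12619911890251/5598720000000, min=40731228977/19440000000, spread=7114543559/44789760000

Answer: 3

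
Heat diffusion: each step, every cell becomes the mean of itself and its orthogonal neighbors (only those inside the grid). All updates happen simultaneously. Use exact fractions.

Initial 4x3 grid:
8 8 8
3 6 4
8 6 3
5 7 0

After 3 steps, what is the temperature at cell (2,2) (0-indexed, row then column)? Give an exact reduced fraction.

Answer: 8201/1800

Derivation:
Step 1: cell (2,2) = 13/4
Step 2: cell (2,2) = 107/24
Step 3: cell (2,2) = 8201/1800
Full grid after step 3:
  13709/2160 15433/2400 814/135
  44549/7200 11399/2000 19937/3600
  40429/7200 10679/2000 8201/1800
  2417/432 3861/800 239/54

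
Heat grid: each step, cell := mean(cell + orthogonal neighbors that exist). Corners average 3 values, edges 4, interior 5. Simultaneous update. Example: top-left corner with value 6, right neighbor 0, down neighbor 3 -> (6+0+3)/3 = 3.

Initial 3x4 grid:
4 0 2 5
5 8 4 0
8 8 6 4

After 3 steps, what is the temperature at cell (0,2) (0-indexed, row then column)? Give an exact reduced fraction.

Step 1: cell (0,2) = 11/4
Step 2: cell (0,2) = 151/48
Step 3: cell (0,2) = 4891/1440
Full grid after step 3:
  35/8 389/96 4891/1440 659/216
  1043/192 979/200 2497/600 10177/2880
  887/144 47/8 3503/720 1777/432

Answer: 4891/1440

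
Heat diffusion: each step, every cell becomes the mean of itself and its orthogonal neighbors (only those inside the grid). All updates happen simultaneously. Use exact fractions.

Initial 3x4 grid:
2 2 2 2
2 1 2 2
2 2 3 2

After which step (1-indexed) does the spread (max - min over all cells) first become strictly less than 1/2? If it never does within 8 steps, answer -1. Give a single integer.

Step 1: max=7/3, min=7/4, spread=7/12
Step 2: max=79/36, min=11/6, spread=13/36
  -> spread < 1/2 first at step 2
Step 3: max=925/432, min=673/360, spread=587/2160
Step 4: max=136163/64800, min=80977/43200, spread=5879/25920
Step 5: max=1006649/486000, min=4914293/2592000, spread=272701/1555200
Step 6: max=239337349/116640000, min=296942107/155520000, spread=2660923/18662400
Step 7: max=14248924991/6998400000, min=17943321713/9331200000, spread=126629393/1119744000
Step 8: max=850171212769/419904000000, min=1082238750067/559872000000, spread=1231748807/13436928000

Answer: 2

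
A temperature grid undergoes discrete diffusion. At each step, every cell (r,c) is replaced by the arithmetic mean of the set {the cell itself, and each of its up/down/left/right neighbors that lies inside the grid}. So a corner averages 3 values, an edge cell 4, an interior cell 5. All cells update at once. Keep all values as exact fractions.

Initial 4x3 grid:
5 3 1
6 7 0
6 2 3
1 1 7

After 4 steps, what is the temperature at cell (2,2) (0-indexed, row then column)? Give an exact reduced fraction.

Answer: 708343/216000

Derivation:
Step 1: cell (2,2) = 3
Step 2: cell (2,2) = 793/240
Step 3: cell (2,2) = 22489/7200
Step 4: cell (2,2) = 708343/216000
Full grid after step 4:
  267559/64800 32707/9000 212759/64800
  862873/216000 55477/15000 692123/216000
  818593/216000 1243123/360000 708343/216000
  448883/129600 2907677/864000 412283/129600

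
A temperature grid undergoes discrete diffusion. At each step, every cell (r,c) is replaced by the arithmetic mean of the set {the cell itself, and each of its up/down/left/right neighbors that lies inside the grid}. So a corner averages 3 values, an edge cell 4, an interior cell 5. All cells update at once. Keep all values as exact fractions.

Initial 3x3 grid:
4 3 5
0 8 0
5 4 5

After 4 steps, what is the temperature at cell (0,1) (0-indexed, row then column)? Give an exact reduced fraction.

Answer: 51869/14400

Derivation:
Step 1: cell (0,1) = 5
Step 2: cell (0,1) = 13/4
Step 3: cell (0,1) = 937/240
Step 4: cell (0,1) = 51869/14400
Full grid after step 4:
  97199/25920 51869/14400 49547/12960
  629503/172800 31329/8000 321139/86400
  33883/8640 109013/28800 4301/1080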